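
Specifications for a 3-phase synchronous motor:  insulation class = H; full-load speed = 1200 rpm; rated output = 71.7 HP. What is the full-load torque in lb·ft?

314 lb·ft

P_out = 71.7 × 746 = 53488 W
ω = 2π × 1200/60 = 125.7 rad/s
τ = P_out/ω = 53488/125.7 = 425.5 N·m
In lb·ft: 425.5/1.356 = 314 lb·ft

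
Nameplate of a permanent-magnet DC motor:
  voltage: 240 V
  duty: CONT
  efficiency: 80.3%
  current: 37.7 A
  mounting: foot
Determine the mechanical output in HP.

9.74 HP

P_in = V·I = 240 × 37.7 = 9048 W
P_out = η·P_in = 0.803 × 9048 = 7266 W
= 7266/746 = 9.74 HP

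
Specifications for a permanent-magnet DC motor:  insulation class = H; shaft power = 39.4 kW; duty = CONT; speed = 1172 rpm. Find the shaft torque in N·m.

ω = 2π × 1172/60 = 122.7 rad/s
τ = P/ω = 39400/122.7 = 321 N·m

321 N·m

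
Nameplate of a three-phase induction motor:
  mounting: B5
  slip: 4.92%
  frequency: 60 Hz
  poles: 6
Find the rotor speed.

n_s = 120f/p = 120×60/6 = 1200 rpm
n = n_s(1 − s) = 1200 × (1 − 0.0492) = 1141 rpm

1141 rpm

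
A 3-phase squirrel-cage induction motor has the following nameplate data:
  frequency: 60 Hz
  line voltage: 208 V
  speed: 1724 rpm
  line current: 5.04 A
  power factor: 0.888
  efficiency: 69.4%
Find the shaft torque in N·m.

P_in = √3·V·I·cosφ = 1.732 × 208 × 5.04 × 0.888 = 1612 W
P_out = η·P_in = 0.694 × 1612 = 1119 W
n = 1724 rpm
ω = 2π×1724/60 = 180.5 rad/s
τ = P_out/ω = 1119/180.5 = 6.2 N·m

6.2 N·m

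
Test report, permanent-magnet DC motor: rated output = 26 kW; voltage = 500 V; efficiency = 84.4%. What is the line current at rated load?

P_out = 26 kW = 26000 W
P_in = P_out / η = 26000 / 0.844 = 30806 W
I = P_in / V = 30806 / 500 = 61.6 A

61.6 A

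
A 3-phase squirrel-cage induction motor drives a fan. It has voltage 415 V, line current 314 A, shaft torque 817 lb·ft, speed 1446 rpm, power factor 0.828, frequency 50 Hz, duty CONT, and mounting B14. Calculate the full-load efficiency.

τ = 817 lb·ft × 1.356 = 1108 N·m
ω = 2π × 1446/60 = 151.4 rad/s; P_out = τω = 1108 × 151.4 = 167751 W
P_in = √3·V_L·I_L·cosφ = 1.732 × 415 × 314 × 0.828 = 186877 W
η = P_out / P_in = 167751 / 186877 = 0.898 = 89.8%

89.8 %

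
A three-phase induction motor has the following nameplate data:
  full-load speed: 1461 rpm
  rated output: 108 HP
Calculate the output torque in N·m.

527 N·m

P_out = 108 × 746 = 80568 W
ω = 2π × 1461/60 = 153 rad/s
τ = P_out/ω = 80568/153 = 527 N·m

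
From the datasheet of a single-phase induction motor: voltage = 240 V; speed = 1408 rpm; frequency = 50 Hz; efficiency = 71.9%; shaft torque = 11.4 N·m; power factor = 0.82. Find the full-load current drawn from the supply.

ω = 2π×1408/60 = 147.4 rad/s; P_out = τω = 11.4 × 147.4 = 1680 W
P_in = P_out / η = 1680 / 0.719 = 2337 W
I = P_in / (V·cosφ) = 2337 / (240 × 0.82) = 11.9 A

11.9 A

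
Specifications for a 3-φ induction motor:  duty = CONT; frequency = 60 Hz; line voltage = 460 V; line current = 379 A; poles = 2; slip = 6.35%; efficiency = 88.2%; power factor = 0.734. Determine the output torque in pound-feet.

P_in = √3·V·I·cosφ = 1.732 × 460 × 379 × 0.734 = 221636 W
P_out = η·P_in = 0.882 × 221636 = 195483 W
n_s = 120×60/2 = 3600 rpm; n = 3600×(1−0.0635) = 3371 rpm
ω = 2π×3371/60 = 353 rad/s
τ = P_out/ω = 195483/353 = 553.8 N·m
In lb·ft: 553.8/1.356 = 408 lb·ft

408 lb·ft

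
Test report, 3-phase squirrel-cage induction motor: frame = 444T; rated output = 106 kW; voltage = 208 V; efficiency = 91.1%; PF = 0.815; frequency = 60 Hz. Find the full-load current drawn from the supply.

396 A

P_out = 106 kW = 106000 W
P_in = P_out / η = 106000 / 0.911 = 116356 W
I_L = P_in / (√3·V_L·cosφ) = 116356 / (1.732 × 208 × 0.815) = 396 A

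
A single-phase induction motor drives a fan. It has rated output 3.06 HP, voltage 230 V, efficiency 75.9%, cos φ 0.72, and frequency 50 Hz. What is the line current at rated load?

P_out = 3.06 × 746 = 2283 W
P_in = P_out / η = 2283 / 0.759 = 3008 W
I = P_in / (V·cosφ) = 3008 / (230 × 0.72) = 18.2 A

18.2 A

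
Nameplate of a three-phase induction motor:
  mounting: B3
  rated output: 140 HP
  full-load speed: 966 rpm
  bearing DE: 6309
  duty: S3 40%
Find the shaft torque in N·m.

1030 N·m

P_out = 140 × 746 = 104440 W
ω = 2π × 966/60 = 101.2 rad/s
τ = P_out/ω = 104440/101.2 = 1030 N·m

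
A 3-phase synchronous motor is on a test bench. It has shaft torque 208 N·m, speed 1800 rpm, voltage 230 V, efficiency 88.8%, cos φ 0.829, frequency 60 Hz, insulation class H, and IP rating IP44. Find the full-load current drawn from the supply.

134 A

ω = 2π×1800/60 = 188.5 rad/s; P_out = τω = 208 × 188.5 = 39208 W
P_in = P_out / η = 39208 / 0.888 = 44153 W
I_L = P_in / (√3·V_L·cosφ) = 44153 / (1.732 × 230 × 0.829) = 134 A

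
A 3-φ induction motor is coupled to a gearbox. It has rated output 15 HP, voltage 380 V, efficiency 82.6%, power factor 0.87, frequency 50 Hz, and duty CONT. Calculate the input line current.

23.7 A

P_out = 15 × 746 = 11190 W
P_in = P_out / η = 11190 / 0.826 = 13547 W
I_L = P_in / (√3·V_L·cosφ) = 13547 / (1.732 × 380 × 0.87) = 23.7 A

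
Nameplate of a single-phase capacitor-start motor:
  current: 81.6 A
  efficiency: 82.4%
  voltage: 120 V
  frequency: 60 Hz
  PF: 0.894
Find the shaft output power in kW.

7.21 kW

P_in = V·I·cosφ = 120 × 81.6 × 0.894 = 8754 W
P_out = η·P_in = 0.824 × 8754 = 7213 W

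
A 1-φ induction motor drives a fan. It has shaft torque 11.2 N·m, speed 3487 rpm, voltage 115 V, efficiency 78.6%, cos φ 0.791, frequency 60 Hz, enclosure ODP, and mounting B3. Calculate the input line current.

57.2 A

ω = 2π×3487/60 = 365.2 rad/s; P_out = τω = 11.2 × 365.2 = 4090 W
P_in = P_out / η = 4090 / 0.786 = 5204 W
I = P_in / (V·cosφ) = 5204 / (115 × 0.791) = 57.2 A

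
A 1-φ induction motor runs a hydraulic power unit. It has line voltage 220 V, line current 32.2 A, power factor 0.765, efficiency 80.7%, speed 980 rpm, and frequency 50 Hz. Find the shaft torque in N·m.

42.6 N·m

P_in = V·I·cosφ = 220 × 32.2 × 0.765 = 5419 W
P_out = η·P_in = 0.807 × 5419 = 4373 W
n = 980 rpm
ω = 2π×980/60 = 102.6 rad/s
τ = P_out/ω = 4373/102.6 = 42.6 N·m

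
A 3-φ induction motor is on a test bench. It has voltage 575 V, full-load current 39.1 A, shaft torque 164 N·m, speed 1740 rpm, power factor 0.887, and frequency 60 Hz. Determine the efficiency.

86.5 %

ω = 2π × 1740/60 = 182.2 rad/s; P_out = τω = 164 × 182.2 = 29881 W
P_in = √3·V_L·I_L·cosφ = 1.732 × 575 × 39.1 × 0.887 = 34540 W
η = P_out / P_in = 29881 / 34540 = 0.865 = 86.5%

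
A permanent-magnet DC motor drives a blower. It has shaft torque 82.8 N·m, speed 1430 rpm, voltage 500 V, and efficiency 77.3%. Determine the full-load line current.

ω = 2π×1430/60 = 149.7 rad/s; P_out = τω = 82.8 × 149.7 = 12395 W
P_in = P_out / η = 12395 / 0.773 = 16035 W
I = P_in / V = 16035 / 500 = 32.1 A

32.1 A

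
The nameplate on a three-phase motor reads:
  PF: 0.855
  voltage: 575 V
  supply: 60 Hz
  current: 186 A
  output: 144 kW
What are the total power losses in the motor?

P_in = √3·V·I·cosφ = 1.732×575×186×0.855 = 158378 W
P_out = 144000 W
Losses = P_in − P_out = 158378 − 144000 = 14378 W

14.4 kW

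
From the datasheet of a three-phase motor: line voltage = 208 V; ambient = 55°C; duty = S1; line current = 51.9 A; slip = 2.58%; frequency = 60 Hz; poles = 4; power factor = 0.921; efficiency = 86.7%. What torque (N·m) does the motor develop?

P_in = √3·V·I·cosφ = 1.732 × 208 × 51.9 × 0.921 = 17220 W
P_out = η·P_in = 0.867 × 17220 = 14930 W
n_s = 120×60/4 = 1800 rpm; n = 1800×(1−0.0258) = 1754 rpm
ω = 2π×1754/60 = 183.7 rad/s
τ = P_out/ω = 14930/183.7 = 81.3 N·m

81.3 N·m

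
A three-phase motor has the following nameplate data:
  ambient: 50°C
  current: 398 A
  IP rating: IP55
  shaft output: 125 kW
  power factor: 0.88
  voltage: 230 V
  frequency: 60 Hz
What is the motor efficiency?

P_out = 125 kW = 125000 W
P_in = √3·V_L·I_L·cosφ = 1.732 × 230 × 398 × 0.88 = 139522 W
η = P_out / P_in = 125000 / 139522 = 0.896 = 89.6%

89.6 %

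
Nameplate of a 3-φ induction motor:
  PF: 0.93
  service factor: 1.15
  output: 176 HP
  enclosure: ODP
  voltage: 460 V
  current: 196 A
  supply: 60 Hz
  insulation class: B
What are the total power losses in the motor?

13900 W

P_in = √3·V·I·cosφ = 1.732×460×196×0.93 = 145226 W
P_out = 176×746 = 131296 W
Losses = P_in − P_out = 145226 − 131296 = 13930 W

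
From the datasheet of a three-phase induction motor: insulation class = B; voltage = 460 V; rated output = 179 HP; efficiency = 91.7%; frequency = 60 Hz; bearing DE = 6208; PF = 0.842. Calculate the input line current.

P_out = 179 × 746 = 133534 W
P_in = P_out / η = 133534 / 0.917 = 145621 W
I_L = P_in / (√3·V_L·cosφ) = 145621 / (1.732 × 460 × 0.842) = 217 A

217 A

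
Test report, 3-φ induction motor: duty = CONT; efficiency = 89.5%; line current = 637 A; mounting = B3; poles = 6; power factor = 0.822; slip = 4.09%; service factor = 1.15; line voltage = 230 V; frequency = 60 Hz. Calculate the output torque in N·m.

P_in = √3·V·I·cosφ = 1.732 × 230 × 637 × 0.822 = 208587 W
P_out = η·P_in = 0.895 × 208587 = 186685 W
n_s = 120×60/6 = 1200 rpm; n = 1200×(1−0.0409) = 1151 rpm
ω = 2π×1151/60 = 120.5 rad/s
τ = P_out/ω = 186685/120.5 = 1550 N·m

1550 N·m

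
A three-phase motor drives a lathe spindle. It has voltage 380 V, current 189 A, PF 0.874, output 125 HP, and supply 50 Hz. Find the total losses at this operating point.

P_in = √3·V·I·cosφ = 1.732×380×189×0.874 = 108719 W
P_out = 125×746 = 93250 W
Losses = P_in − P_out = 108719 − 93250 = 15469 W

15500 W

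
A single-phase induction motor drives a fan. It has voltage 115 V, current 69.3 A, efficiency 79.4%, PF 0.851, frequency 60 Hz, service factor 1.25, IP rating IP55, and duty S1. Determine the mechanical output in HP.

P_in = V·I·cosφ = 115 × 69.3 × 0.851 = 6782 W
P_out = η·P_in = 0.794 × 6782 = 5385 W
= 5385/746 = 7.22 HP

7.22 HP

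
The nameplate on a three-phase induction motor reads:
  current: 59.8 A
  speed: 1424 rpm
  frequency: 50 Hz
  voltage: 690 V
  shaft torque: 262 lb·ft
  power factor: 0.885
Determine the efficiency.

τ = 262 lb·ft × 1.356 = 355.3 N·m
ω = 2π × 1424/60 = 149.1 rad/s; P_out = τω = 355.3 × 149.1 = 52975 W
P_in = √3·V_L·I_L·cosφ = 1.732 × 690 × 59.8 × 0.885 = 63247 W
η = P_out / P_in = 52975 / 63247 = 0.838 = 83.8%

83.8 %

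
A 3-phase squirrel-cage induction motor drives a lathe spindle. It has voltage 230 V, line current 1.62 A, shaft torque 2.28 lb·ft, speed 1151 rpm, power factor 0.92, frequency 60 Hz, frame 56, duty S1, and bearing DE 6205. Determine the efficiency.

62.8 %

τ = 2.28 lb·ft × 1.356 = 3.092 N·m
ω = 2π × 1151/60 = 120.5 rad/s; P_out = τω = 3.092 × 120.5 = 373 W
P_in = √3·V_L·I_L·cosφ = 1.732 × 230 × 1.62 × 0.92 = 594 W
η = P_out / P_in = 373 / 594 = 0.628 = 62.8%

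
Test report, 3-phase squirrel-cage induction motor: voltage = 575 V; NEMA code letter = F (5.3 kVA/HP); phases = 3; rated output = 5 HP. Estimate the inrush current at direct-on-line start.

S_LR = 5.3 × 5 = 26.5 kVA
I_LR = S_LR/(√3·V_L) = 26500/(1.732×575) = 26.6 A

26.6 A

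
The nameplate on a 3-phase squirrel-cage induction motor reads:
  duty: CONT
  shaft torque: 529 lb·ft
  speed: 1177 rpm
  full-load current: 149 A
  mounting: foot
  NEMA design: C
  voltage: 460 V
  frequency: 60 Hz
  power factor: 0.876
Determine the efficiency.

85.0 %

τ = 529 lb·ft × 1.356 = 717.3 N·m
ω = 2π × 1177/60 = 123.3 rad/s; P_out = τω = 717.3 × 123.3 = 88443 W
P_in = √3·V_L·I_L·cosφ = 1.732 × 460 × 149 × 0.876 = 103991 W
η = P_out / P_in = 88443 / 103991 = 0.850 = 85.0%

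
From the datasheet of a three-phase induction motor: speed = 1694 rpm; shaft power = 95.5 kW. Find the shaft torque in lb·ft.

397 lb·ft

ω = 2π × 1694/60 = 177.4 rad/s
τ = P/ω = 95500/177.4 = 538.3 N·m
In lb·ft: 538.3/1.356 = 397 lb·ft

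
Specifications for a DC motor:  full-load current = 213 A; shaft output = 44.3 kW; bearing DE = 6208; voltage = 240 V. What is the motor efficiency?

86.7 %

P_out = 44.3 kW = 44300 W
P_in = V·I = 240 × 213 = 51120 W
η = P_out / P_in = 44300 / 51120 = 0.867 = 86.7%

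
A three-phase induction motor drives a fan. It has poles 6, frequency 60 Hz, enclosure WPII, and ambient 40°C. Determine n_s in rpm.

n_s = 120f/p = 120×60/6 = 1200 rpm

1200 rpm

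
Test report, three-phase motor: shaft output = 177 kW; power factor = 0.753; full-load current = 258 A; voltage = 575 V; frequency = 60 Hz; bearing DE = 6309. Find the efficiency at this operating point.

P_out = 177 kW = 177000 W
P_in = √3·V_L·I_L·cosφ = 1.732 × 575 × 258 × 0.753 = 193477 W
η = P_out / P_in = 177000 / 193477 = 0.915 = 91.5%

91.5 %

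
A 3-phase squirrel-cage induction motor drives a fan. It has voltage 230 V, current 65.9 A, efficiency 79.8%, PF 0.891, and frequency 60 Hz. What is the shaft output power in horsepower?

P_in = √3·V·I·cosφ = 1.732 × 230 × 65.9 × 0.891 = 23390 W
P_out = η·P_in = 0.798 × 23390 = 18665 W
= 18665/746 = 25 HP

25 HP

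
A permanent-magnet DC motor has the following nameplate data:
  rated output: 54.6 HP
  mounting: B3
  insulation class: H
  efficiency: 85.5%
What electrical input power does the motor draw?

P_out = 54.6 × 746 = 40732 W
P_in = P_out/η = 40732/0.855 = 47640 W = 47.6 kW

47.6 kW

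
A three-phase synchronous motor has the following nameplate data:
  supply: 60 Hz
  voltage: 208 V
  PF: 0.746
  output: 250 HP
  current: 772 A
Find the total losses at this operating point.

21 kW

P_in = √3·V·I·cosφ = 1.732×208×772×0.746 = 207476 W
P_out = 250×746 = 186500 W
Losses = P_in − P_out = 207476 − 186500 = 20976 W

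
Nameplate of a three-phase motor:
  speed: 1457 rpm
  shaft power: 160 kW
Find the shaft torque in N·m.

1050 N·m

ω = 2π × 1457/60 = 152.6 rad/s
τ = P/ω = 160000/152.6 = 1050 N·m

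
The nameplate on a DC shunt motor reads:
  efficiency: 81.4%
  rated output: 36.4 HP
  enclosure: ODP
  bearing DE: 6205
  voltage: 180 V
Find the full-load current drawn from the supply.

185 A

P_out = 36.4 × 746 = 27154 W
P_in = P_out / η = 27154 / 0.814 = 33359 W
I = P_in / V = 33359 / 180 = 185 A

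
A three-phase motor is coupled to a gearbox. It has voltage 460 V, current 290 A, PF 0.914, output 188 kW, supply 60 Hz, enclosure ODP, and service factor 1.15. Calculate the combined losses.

23200 W

P_in = √3·V·I·cosφ = 1.732×460×290×0.914 = 211179 W
P_out = 188000 W
Losses = P_in − P_out = 211179 − 188000 = 23179 W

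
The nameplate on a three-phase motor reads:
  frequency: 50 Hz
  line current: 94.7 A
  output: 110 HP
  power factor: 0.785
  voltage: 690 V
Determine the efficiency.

92.4 %

P_out = 110 × 746 = 82060 W
P_in = √3·V_L·I_L·cosφ = 1.732 × 690 × 94.7 × 0.785 = 88842 W
η = P_out / P_in = 82060 / 88842 = 0.924 = 92.4%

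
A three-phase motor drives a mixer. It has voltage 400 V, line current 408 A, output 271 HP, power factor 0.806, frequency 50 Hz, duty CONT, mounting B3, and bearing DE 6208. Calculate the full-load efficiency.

88.7 %

P_out = 271 × 746 = 202166 W
P_in = √3·V_L·I_L·cosφ = 1.732 × 400 × 408 × 0.806 = 227826 W
η = P_out / P_in = 202166 / 227826 = 0.887 = 88.7%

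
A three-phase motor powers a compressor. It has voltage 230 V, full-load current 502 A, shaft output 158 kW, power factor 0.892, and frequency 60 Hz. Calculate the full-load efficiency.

P_out = 158 kW = 158000 W
P_in = √3·V_L·I_L·cosφ = 1.732 × 230 × 502 × 0.892 = 178379 W
η = P_out / P_in = 158000 / 178379 = 0.886 = 88.6%

88.6 %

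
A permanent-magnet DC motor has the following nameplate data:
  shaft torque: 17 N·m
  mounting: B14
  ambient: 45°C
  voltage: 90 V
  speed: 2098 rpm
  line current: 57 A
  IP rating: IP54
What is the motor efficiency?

72.8 %

ω = 2π × 2098/60 = 219.7 rad/s; P_out = τω = 17 × 219.7 = 3735 W
P_in = V·I = 90 × 57 = 5130 W
η = P_out / P_in = 3735 / 5130 = 0.728 = 72.8%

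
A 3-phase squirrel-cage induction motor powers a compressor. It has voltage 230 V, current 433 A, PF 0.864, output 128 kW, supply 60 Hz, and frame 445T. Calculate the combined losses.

P_in = √3·V·I·cosφ = 1.732×230×433×0.864 = 149031 W
P_out = 128000 W
Losses = P_in − P_out = 149031 − 128000 = 21031 W

21000 W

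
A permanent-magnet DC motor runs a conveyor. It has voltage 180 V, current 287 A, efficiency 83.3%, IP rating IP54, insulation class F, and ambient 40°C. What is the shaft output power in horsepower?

57.7 HP

P_in = V·I = 180 × 287 = 51660 W
P_out = η·P_in = 0.833 × 51660 = 43033 W
= 43033/746 = 57.7 HP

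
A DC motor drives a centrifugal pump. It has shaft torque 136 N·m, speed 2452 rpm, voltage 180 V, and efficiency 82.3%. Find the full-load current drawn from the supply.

ω = 2π×2452/60 = 256.8 rad/s; P_out = τω = 136 × 256.8 = 34925 W
P_in = P_out / η = 34925 / 0.823 = 42436 W
I = P_in / V = 42436 / 180 = 236 A

236 A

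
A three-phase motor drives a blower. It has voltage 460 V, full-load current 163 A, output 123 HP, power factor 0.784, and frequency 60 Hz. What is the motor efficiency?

90.1 %

P_out = 123 × 746 = 91758 W
P_in = √3·V_L·I_L·cosφ = 1.732 × 460 × 163 × 0.784 = 101814 W
η = P_out / P_in = 91758 / 101814 = 0.901 = 90.1%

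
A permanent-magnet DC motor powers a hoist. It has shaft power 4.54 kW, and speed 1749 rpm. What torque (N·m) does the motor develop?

24.8 N·m

ω = 2π × 1749/60 = 183.2 rad/s
τ = P/ω = 4540/183.2 = 24.8 N·m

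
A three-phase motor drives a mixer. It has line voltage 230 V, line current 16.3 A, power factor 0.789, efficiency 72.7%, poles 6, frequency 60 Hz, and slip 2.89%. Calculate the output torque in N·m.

30.5 N·m

P_in = √3·V·I·cosφ = 1.732 × 230 × 16.3 × 0.789 = 5123 W
P_out = η·P_in = 0.727 × 5123 = 3724 W
n_s = 120×60/6 = 1200 rpm; n = 1200×(1−0.0289) = 1165 rpm
ω = 2π×1165/60 = 122 rad/s
τ = P_out/ω = 3724/122 = 30.5 N·m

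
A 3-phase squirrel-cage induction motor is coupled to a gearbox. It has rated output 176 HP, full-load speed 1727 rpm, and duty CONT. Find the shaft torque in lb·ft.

535 lb·ft

P_out = 176 × 746 = 131296 W
ω = 2π × 1727/60 = 180.9 rad/s
τ = P_out/ω = 131296/180.9 = 725.8 N·m
In lb·ft: 725.8/1.356 = 535 lb·ft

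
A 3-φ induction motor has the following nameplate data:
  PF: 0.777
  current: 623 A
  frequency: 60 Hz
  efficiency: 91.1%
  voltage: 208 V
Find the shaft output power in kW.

159 kW

P_in = √3·V·I·cosφ = 1.732 × 208 × 623 × 0.777 = 174389 W
P_out = η·P_in = 0.911 × 174389 = 158868 W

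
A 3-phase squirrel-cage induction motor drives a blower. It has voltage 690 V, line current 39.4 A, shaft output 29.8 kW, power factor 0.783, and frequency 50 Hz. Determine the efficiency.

P_out = 29.8 kW = 29800 W
P_in = √3·V_L·I_L·cosφ = 1.732 × 690 × 39.4 × 0.783 = 36868 W
η = P_out / P_in = 29800 / 36868 = 0.808 = 80.8%

80.8 %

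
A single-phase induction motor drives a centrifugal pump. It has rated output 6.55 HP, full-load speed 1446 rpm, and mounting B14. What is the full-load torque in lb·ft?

P_out = 6.55 × 746 = 4886 W
ω = 2π × 1446/60 = 151.4 rad/s
τ = P_out/ω = 4886/151.4 = 32.27 N·m
In lb·ft: 32.27/1.356 = 23.8 lb·ft

23.8 lb·ft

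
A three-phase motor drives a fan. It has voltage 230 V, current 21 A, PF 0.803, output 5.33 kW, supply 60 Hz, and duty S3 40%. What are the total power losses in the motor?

P_in = √3·V·I·cosφ = 1.732×230×21×0.803 = 6718 W
P_out = 5330 W
Losses = P_in − P_out = 6718 − 5330 = 1388 W

1.39 kW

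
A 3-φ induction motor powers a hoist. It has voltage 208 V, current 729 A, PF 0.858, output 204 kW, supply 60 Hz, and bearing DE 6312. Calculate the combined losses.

P_in = √3·V·I·cosφ = 1.732×208×729×0.858 = 225334 W
P_out = 204000 W
Losses = P_in − P_out = 225334 − 204000 = 21334 W

21300 W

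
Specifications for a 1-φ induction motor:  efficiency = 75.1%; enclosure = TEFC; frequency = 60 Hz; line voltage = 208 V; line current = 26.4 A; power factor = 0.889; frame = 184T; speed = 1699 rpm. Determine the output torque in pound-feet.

P_in = V·I·cosφ = 208 × 26.4 × 0.889 = 4882 W
P_out = η·P_in = 0.751 × 4882 = 3666 W
n = 1699 rpm
ω = 2π×1699/60 = 177.9 rad/s
τ = P_out/ω = 3666/177.9 = 20.61 N·m
In lb·ft: 20.61/1.356 = 15.2 lb·ft

15.2 lb·ft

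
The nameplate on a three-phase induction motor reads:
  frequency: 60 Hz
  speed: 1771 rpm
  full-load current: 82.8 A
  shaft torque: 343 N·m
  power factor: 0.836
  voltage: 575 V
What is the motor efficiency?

ω = 2π × 1771/60 = 185.5 rad/s; P_out = τω = 343 × 185.5 = 63627 W
P_in = √3·V_L·I_L·cosφ = 1.732 × 575 × 82.8 × 0.836 = 68937 W
η = P_out / P_in = 63627 / 68937 = 0.923 = 92.3%

92.3 %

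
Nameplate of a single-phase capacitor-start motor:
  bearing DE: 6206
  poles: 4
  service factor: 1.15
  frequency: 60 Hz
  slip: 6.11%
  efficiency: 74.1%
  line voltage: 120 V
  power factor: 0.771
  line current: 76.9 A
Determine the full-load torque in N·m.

P_in = V·I·cosφ = 120 × 76.9 × 0.771 = 7115 W
P_out = η·P_in = 0.741 × 7115 = 5272 W
n_s = 120×60/4 = 1800 rpm; n = 1800×(1−0.0611) = 1690 rpm
ω = 2π×1690/60 = 177 rad/s
τ = P_out/ω = 5272/177 = 29.8 N·m

29.8 N·m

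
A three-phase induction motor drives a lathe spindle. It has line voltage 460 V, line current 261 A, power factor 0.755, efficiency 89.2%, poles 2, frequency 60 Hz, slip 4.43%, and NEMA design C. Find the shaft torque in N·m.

389 N·m

P_in = √3·V·I·cosφ = 1.732 × 460 × 261 × 0.755 = 156998 W
P_out = η·P_in = 0.892 × 156998 = 140042 W
n_s = 120×60/2 = 3600 rpm; n = 3600×(1−0.0443) = 3441 rpm
ω = 2π×3441/60 = 360.3 rad/s
τ = P_out/ω = 140042/360.3 = 389 N·m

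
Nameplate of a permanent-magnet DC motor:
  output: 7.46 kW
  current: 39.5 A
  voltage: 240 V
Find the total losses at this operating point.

P_in = V·I = 240×39.5 = 9480 W
P_out = 7460 W
Losses = P_in − P_out = 9480 − 7460 = 2020 W

2020 W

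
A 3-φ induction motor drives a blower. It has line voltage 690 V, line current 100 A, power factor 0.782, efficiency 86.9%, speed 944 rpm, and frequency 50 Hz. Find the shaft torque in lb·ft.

P_in = √3·V·I·cosφ = 1.732 × 690 × 100 × 0.782 = 93455 W
P_out = η·P_in = 0.869 × 93455 = 81212 W
n = 944 rpm
ω = 2π×944/60 = 98.86 rad/s
τ = P_out/ω = 81212/98.86 = 821.5 N·m
In lb·ft: 821.5/1.356 = 606 lb·ft

606 lb·ft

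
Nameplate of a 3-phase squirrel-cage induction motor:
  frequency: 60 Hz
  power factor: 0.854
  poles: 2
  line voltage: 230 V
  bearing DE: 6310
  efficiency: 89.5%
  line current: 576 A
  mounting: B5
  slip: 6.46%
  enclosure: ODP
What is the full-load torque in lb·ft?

P_in = √3·V·I·cosφ = 1.732 × 230 × 576 × 0.854 = 195955 W
P_out = η·P_in = 0.895 × 195955 = 175380 W
n_s = 120×60/2 = 3600 rpm; n = 3600×(1−0.0646) = 3367 rpm
ω = 2π×3367/60 = 352.6 rad/s
τ = P_out/ω = 175380/352.6 = 497.4 N·m
In lb·ft: 497.4/1.356 = 367 lb·ft

367 lb·ft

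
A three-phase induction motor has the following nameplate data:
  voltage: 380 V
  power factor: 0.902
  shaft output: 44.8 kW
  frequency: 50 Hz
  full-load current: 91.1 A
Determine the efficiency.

82.8 %

P_out = 44.8 kW = 44800 W
P_in = √3·V_L·I_L·cosφ = 1.732 × 380 × 91.1 × 0.902 = 54082 W
η = P_out / P_in = 44800 / 54082 = 0.828 = 82.8%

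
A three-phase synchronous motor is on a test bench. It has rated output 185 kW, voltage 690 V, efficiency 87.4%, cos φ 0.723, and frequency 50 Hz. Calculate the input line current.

P_out = 185 kW = 185000 W
P_in = P_out / η = 185000 / 0.874 = 211670 W
I_L = P_in / (√3·V_L·cosφ) = 211670 / (1.732 × 690 × 0.723) = 245 A

245 A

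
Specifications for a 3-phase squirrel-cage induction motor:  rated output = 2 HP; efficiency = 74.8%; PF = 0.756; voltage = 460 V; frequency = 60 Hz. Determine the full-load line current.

P_out = 2 × 746 = 1492 W
P_in = P_out / η = 1492 / 0.748 = 1995 W
I_L = P_in / (√3·V_L·cosφ) = 1995 / (1.732 × 460 × 0.756) = 3.31 A

3.31 A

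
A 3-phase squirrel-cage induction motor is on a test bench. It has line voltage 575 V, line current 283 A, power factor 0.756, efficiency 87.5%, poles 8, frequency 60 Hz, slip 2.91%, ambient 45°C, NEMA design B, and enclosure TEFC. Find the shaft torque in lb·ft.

1500 lb·ft

P_in = √3·V·I·cosφ = 1.732 × 575 × 283 × 0.756 = 213071 W
P_out = η·P_in = 0.875 × 213071 = 186437 W
n_s = 120×60/8 = 900 rpm; n = 900×(1−0.0291) = 874 rpm
ω = 2π×874/60 = 91.53 rad/s
τ = P_out/ω = 186437/91.53 = 2037 N·m
In lb·ft: 2037/1.356 = 1500 lb·ft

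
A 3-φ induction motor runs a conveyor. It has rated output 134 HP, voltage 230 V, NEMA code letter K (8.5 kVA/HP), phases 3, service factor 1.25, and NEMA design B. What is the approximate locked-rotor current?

2860 A

S_LR = 8.5 × 134 = 1139 kVA
I_LR = S_LR/(√3·V_L) = 1139000/(1.732×230) = 2860 A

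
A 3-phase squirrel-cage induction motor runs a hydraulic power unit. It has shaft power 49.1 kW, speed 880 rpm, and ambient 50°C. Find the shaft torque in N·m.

533 N·m

ω = 2π × 880/60 = 92.15 rad/s
τ = P/ω = 49100/92.15 = 533 N·m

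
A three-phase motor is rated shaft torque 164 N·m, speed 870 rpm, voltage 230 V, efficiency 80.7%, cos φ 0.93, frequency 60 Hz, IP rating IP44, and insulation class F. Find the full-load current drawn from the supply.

50 A

ω = 2π×870/60 = 91.11 rad/s; P_out = τω = 164 × 91.11 = 14942 W
P_in = P_out / η = 14942 / 0.807 = 18515 W
I_L = P_in / (√3·V_L·cosφ) = 18515 / (1.732 × 230 × 0.93) = 50 A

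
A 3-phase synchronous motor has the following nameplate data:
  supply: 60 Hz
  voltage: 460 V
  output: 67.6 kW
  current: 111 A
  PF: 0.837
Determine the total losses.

P_in = √3·V·I·cosφ = 1.732×460×111×0.837 = 74021 W
P_out = 67600 W
Losses = P_in − P_out = 74021 − 67600 = 6421 W

6.42 kW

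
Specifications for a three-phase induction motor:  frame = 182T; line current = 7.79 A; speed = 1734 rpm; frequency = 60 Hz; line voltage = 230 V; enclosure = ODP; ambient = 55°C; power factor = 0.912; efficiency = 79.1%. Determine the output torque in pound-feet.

9.09 lb·ft

P_in = √3·V·I·cosφ = 1.732 × 230 × 7.79 × 0.912 = 2830 W
P_out = η·P_in = 0.791 × 2830 = 2239 W
n = 1734 rpm
ω = 2π×1734/60 = 181.6 rad/s
τ = P_out/ω = 2239/181.6 = 12.33 N·m
In lb·ft: 12.33/1.356 = 9.09 lb·ft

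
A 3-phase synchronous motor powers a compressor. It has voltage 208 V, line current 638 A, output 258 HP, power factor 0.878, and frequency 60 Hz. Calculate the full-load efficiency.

P_out = 258 × 746 = 192468 W
P_in = √3·V_L·I_L·cosφ = 1.732 × 208 × 638 × 0.878 = 201802 W
η = P_out / P_in = 192468 / 201802 = 0.954 = 95.4%

95.4 %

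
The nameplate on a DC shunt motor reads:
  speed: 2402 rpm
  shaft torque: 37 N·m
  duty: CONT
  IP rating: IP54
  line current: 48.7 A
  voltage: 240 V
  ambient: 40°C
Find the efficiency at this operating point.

ω = 2π × 2402/60 = 251.5 rad/s; P_out = τω = 37 × 251.5 = 9306 W
P_in = V·I = 240 × 48.7 = 11688 W
η = P_out / P_in = 9306 / 11688 = 0.796 = 79.6%

79.6 %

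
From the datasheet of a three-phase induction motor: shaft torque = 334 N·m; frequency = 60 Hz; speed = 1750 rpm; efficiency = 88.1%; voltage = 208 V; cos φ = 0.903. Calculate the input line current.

ω = 2π×1750/60 = 183.3 rad/s; P_out = τω = 334 × 183.3 = 61222 W
P_in = P_out / η = 61222 / 0.881 = 69491 W
I_L = P_in / (√3·V_L·cosφ) = 69491 / (1.732 × 208 × 0.903) = 214 A

214 A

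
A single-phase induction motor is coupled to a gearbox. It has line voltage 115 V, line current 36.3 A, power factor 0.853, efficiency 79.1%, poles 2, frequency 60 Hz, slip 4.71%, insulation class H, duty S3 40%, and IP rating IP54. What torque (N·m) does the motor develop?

P_in = V·I·cosφ = 115 × 36.3 × 0.853 = 3561 W
P_out = η·P_in = 0.791 × 3561 = 2817 W
n_s = 120×60/2 = 3600 rpm; n = 3600×(1−0.0471) = 3430 rpm
ω = 2π×3430/60 = 359.2 rad/s
τ = P_out/ω = 2817/359.2 = 7.84 N·m

7.84 N·m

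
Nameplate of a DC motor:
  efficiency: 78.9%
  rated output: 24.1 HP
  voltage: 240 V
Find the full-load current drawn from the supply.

94.9 A

P_out = 24.1 × 746 = 17979 W
P_in = P_out / η = 17979 / 0.789 = 22787 W
I = P_in / V = 22787 / 240 = 94.9 A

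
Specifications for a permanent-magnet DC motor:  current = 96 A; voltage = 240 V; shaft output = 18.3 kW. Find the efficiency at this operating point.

79.4 %

P_out = 18.3 kW = 18300 W
P_in = V·I = 240 × 96 = 23040 W
η = P_out / P_in = 18300 / 23040 = 0.794 = 79.4%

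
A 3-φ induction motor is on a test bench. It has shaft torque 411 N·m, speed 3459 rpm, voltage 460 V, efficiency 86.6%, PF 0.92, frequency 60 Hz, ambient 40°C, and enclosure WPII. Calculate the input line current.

235 A

ω = 2π×3459/60 = 362.2 rad/s; P_out = τω = 411 × 362.2 = 148864 W
P_in = P_out / η = 148864 / 0.866 = 171898 W
I_L = P_in / (√3·V_L·cosφ) = 171898 / (1.732 × 460 × 0.92) = 235 A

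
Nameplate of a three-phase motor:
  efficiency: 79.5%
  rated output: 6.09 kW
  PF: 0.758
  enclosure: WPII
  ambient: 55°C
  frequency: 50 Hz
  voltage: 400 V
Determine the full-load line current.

P_out = 6.09 kW = 6090 W
P_in = P_out / η = 6090 / 0.795 = 7660 W
I_L = P_in / (√3·V_L·cosφ) = 7660 / (1.732 × 400 × 0.758) = 14.6 A

14.6 A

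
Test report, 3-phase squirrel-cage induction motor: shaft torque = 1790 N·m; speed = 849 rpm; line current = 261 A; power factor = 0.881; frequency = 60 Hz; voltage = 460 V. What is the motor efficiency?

ω = 2π × 849/60 = 88.91 rad/s; P_out = τω = 1790 × 88.91 = 159149 W
P_in = √3·V_L·I_L·cosφ = 1.732 × 460 × 261 × 0.881 = 183199 W
η = P_out / P_in = 159149 / 183199 = 0.869 = 86.9%

86.9 %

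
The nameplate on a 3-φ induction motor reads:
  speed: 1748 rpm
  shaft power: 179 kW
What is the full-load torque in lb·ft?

721 lb·ft

ω = 2π × 1748/60 = 183.1 rad/s
τ = P/ω = 179000/183.1 = 977.6 N·m
In lb·ft: 977.6/1.356 = 721 lb·ft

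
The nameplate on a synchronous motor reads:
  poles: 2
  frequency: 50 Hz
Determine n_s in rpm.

3000 rpm

n_s = 120f/p = 120×50/2 = 3000 rpm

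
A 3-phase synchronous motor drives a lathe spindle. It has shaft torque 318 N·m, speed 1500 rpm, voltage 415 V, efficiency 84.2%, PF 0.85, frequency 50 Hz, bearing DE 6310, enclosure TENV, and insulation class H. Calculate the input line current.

ω = 2π×1500/60 = 157.1 rad/s; P_out = τω = 318 × 157.1 = 49958 W
P_in = P_out / η = 49958 / 0.842 = 59333 W
I_L = P_in / (√3·V_L·cosφ) = 59333 / (1.732 × 415 × 0.85) = 97.1 A

97.1 A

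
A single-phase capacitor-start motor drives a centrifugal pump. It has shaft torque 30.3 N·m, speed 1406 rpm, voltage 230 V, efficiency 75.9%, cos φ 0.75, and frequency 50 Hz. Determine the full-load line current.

34.1 A

ω = 2π×1406/60 = 147.2 rad/s; P_out = τω = 30.3 × 147.2 = 4460 W
P_in = P_out / η = 4460 / 0.759 = 5876 W
I = P_in / (V·cosφ) = 5876 / (230 × 0.75) = 34.1 A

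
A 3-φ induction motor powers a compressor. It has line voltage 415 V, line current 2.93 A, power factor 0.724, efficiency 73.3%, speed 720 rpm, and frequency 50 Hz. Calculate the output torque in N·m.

14.8 N·m

P_in = √3·V·I·cosφ = 1.732 × 415 × 2.93 × 0.724 = 1525 W
P_out = η·P_in = 0.733 × 1525 = 1118 W
n = 720 rpm
ω = 2π×720/60 = 75.4 rad/s
τ = P_out/ω = 1118/75.4 = 14.8 N·m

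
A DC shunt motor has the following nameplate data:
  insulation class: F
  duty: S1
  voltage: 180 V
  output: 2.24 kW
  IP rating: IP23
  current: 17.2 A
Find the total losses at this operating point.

P_in = V·I = 180×17.2 = 3096 W
P_out = 2240 W
Losses = P_in − P_out = 3096 − 2240 = 856 W

856 W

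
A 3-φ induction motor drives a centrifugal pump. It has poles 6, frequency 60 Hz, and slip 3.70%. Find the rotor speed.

1156 rpm

n_s = 120f/p = 120×60/6 = 1200 rpm
n = n_s(1 − s) = 1200 × (1 − 0.037) = 1156 rpm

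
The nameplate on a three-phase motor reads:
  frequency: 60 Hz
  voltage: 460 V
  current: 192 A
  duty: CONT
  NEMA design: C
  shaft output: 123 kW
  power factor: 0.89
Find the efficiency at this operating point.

P_out = 123 kW = 123000 W
P_in = √3·V_L·I_L·cosφ = 1.732 × 460 × 192 × 0.89 = 136144 W
η = P_out / P_in = 123000 / 136144 = 0.903 = 90.3%

90.3 %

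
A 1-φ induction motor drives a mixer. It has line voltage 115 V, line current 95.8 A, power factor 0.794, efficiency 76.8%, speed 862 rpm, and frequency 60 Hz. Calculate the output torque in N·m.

74.4 N·m

P_in = V·I·cosφ = 115 × 95.8 × 0.794 = 8747 W
P_out = η·P_in = 0.768 × 8747 = 6718 W
n = 862 rpm
ω = 2π×862/60 = 90.27 rad/s
τ = P_out/ω = 6718/90.27 = 74.4 N·m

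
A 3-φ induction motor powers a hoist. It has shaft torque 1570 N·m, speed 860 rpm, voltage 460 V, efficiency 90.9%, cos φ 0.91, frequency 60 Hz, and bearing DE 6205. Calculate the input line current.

ω = 2π×860/60 = 90.06 rad/s; P_out = τω = 1570 × 90.06 = 141394 W
P_in = P_out / η = 141394 / 0.909 = 155549 W
I_L = P_in / (√3·V_L·cosφ) = 155549 / (1.732 × 460 × 0.91) = 215 A

215 A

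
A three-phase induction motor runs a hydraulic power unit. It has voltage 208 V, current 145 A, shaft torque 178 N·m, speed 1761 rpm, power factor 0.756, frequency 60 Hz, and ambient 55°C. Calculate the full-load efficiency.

ω = 2π × 1761/60 = 184.4 rad/s; P_out = τω = 178 × 184.4 = 32823 W
P_in = √3·V_L·I_L·cosφ = 1.732 × 208 × 145 × 0.756 = 39491 W
η = P_out / P_in = 32823 / 39491 = 0.831 = 83.1%

83.1 %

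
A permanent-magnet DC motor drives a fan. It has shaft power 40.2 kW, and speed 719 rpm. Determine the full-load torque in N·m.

534 N·m

ω = 2π × 719/60 = 75.29 rad/s
τ = P/ω = 40200/75.29 = 534 N·m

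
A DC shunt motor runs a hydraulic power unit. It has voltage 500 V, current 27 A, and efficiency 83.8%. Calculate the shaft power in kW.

P_in = V·I = 500 × 27 = 13500 W
P_out = η·P_in = 0.838 × 13500 = 11313 W

11.3 kW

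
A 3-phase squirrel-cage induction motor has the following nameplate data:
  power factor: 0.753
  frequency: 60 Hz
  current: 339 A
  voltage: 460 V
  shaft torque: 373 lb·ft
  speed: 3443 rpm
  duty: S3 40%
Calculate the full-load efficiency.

89.7 %

τ = 373 lb·ft × 1.356 = 505.8 N·m
ω = 2π × 3443/60 = 360.6 rad/s; P_out = τω = 505.8 × 360.6 = 182391 W
P_in = √3·V_L·I_L·cosφ = 1.732 × 460 × 339 × 0.753 = 203376 W
η = P_out / P_in = 182391 / 203376 = 0.897 = 89.7%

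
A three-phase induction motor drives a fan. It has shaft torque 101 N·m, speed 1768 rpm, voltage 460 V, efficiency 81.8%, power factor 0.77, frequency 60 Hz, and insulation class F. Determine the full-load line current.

ω = 2π×1768/60 = 185.1 rad/s; P_out = τω = 101 × 185.1 = 18695 W
P_in = P_out / η = 18695 / 0.818 = 22855 W
I_L = P_in / (√3·V_L·cosφ) = 22855 / (1.732 × 460 × 0.77) = 37.3 A

37.3 A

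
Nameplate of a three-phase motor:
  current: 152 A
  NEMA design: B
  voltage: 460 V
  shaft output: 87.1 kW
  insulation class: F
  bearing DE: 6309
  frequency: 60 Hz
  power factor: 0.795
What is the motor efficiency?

P_out = 87.1 kW = 87100 W
P_in = √3·V_L·I_L·cosφ = 1.732 × 460 × 152 × 0.795 = 96276 W
η = P_out / P_in = 87100 / 96276 = 0.905 = 90.5%

90.5 %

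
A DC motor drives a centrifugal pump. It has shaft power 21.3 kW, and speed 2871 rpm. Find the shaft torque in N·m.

70.8 N·m

ω = 2π × 2871/60 = 300.7 rad/s
τ = P/ω = 21300/300.7 = 70.8 N·m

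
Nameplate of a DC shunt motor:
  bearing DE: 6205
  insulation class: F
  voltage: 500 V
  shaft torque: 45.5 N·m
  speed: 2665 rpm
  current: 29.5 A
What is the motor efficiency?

ω = 2π × 2665/60 = 279.1 rad/s; P_out = τω = 45.5 × 279.1 = 12699 W
P_in = V·I = 500 × 29.5 = 14750 W
η = P_out / P_in = 12699 / 14750 = 0.861 = 86.1%

86.1 %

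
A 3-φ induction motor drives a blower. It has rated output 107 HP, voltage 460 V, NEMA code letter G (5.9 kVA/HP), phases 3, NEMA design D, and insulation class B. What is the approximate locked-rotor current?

792 A

S_LR = 5.9 × 107 = 631.3 kVA
I_LR = S_LR/(√3·V_L) = 631300/(1.732×460) = 792 A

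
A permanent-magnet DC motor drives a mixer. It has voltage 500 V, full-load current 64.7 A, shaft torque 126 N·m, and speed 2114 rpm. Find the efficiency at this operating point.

86.2 %

ω = 2π × 2114/60 = 221.4 rad/s; P_out = τω = 126 × 221.4 = 27896 W
P_in = V·I = 500 × 64.7 = 32350 W
η = P_out / P_in = 27896 / 32350 = 0.862 = 86.2%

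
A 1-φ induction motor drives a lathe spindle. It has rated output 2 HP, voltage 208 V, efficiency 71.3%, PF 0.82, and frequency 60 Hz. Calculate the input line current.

P_out = 2 × 746 = 1492 W
P_in = P_out / η = 1492 / 0.713 = 2093 W
I = P_in / (V·cosφ) = 2093 / (208 × 0.82) = 12.3 A

12.3 A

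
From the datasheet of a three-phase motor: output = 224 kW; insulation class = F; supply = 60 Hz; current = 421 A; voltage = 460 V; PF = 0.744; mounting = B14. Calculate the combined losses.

25600 W

P_in = √3·V·I·cosφ = 1.732×460×421×0.744 = 249552 W
P_out = 224000 W
Losses = P_in − P_out = 249552 − 224000 = 25552 W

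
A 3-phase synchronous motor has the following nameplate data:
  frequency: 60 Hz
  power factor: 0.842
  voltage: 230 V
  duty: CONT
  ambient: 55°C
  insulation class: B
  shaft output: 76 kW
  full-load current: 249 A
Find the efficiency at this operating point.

P_out = 76 kW = 76000 W
P_in = √3·V_L·I_L·cosφ = 1.732 × 230 × 249 × 0.842 = 83519 W
η = P_out / P_in = 76000 / 83519 = 0.910 = 91.0%

91.0 %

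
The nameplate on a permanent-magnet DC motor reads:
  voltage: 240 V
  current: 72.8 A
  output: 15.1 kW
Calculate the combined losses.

P_in = V·I = 240×72.8 = 17472 W
P_out = 15100 W
Losses = P_in − P_out = 17472 − 15100 = 2372 W

2.37 kW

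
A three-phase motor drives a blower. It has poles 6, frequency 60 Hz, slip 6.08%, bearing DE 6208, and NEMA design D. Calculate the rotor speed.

n_s = 120f/p = 120×60/6 = 1200 rpm
n = n_s(1 − s) = 1200 × (1 − 0.0608) = 1127 rpm

1127 rpm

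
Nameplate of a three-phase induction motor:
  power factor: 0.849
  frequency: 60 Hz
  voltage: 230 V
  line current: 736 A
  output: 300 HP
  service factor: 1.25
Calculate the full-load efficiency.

P_out = 300 × 746 = 223800 W
P_in = √3·V_L·I_L·cosφ = 1.732 × 230 × 736 × 0.849 = 248921 W
η = P_out / P_in = 223800 / 248921 = 0.899 = 89.9%

89.9 %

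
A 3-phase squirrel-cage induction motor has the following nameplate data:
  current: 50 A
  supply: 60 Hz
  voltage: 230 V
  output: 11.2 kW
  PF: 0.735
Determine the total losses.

P_in = √3·V·I·cosφ = 1.732×230×50×0.735 = 14640 W
P_out = 11200 W
Losses = P_in − P_out = 14640 − 11200 = 3440 W

3440 W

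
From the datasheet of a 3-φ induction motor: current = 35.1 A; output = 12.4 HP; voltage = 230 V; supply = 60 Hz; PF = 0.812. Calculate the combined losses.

P_in = √3·V·I·cosφ = 1.732×230×35.1×0.812 = 11354 W
P_out = 12.4×746 = 9250 W
Losses = P_in − P_out = 11354 − 9250 = 2104 W

2100 W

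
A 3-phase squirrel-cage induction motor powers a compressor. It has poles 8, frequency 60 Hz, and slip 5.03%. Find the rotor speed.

n_s = 120f/p = 120×60/8 = 900 rpm
n = n_s(1 − s) = 900 × (1 − 0.0503) = 855 rpm

855 rpm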